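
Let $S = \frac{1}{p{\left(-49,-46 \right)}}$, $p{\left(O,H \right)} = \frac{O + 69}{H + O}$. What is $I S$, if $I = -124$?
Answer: $589$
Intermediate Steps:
$p{\left(O,H \right)} = \frac{69 + O}{H + O}$
$S = - \frac{19}{4}$ ($S = \frac{1}{\frac{1}{-46 - 49} \left(69 - 49\right)} = \frac{1}{\frac{1}{-95} \cdot 20} = \frac{1}{\left(- \frac{1}{95}\right) 20} = \frac{1}{- \frac{4}{19}} = - \frac{19}{4} \approx -4.75$)
$I S = \left(-124\right) \left(- \frac{19}{4}\right) = 589$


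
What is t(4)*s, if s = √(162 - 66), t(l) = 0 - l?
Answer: -16*√6 ≈ -39.192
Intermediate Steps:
t(l) = -l
s = 4*√6 (s = √96 = 4*√6 ≈ 9.7980)
t(4)*s = (-1*4)*(4*√6) = -16*√6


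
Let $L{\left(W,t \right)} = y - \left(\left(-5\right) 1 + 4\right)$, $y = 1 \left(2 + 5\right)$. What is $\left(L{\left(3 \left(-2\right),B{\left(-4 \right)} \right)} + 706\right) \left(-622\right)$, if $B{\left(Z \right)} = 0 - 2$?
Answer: $-444108$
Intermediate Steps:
$B{\left(Z \right)} = -2$
$y = 7$ ($y = 1 \cdot 7 = 7$)
$L{\left(W,t \right)} = 8$ ($L{\left(W,t \right)} = 7 - \left(\left(-5\right) 1 + 4\right) = 7 - \left(-5 + 4\right) = 7 - -1 = 7 + 1 = 8$)
$\left(L{\left(3 \left(-2\right),B{\left(-4 \right)} \right)} + 706\right) \left(-622\right) = \left(8 + 706\right) \left(-622\right) = 714 \left(-622\right) = -444108$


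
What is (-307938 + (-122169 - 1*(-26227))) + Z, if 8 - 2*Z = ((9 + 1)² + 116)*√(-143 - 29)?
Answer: -403876 - 216*I*√43 ≈ -4.0388e+5 - 1416.4*I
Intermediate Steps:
Z = 4 - 216*I*√43 (Z = 4 - ((9 + 1)² + 116)*√(-143 - 29)/2 = 4 - (10² + 116)*√(-172)/2 = 4 - (100 + 116)*2*I*√43/2 = 4 - 108*2*I*√43 = 4 - 216*I*√43 ≈ 4.0 - 1416.4*I)
(-307938 + (-122169 - 1*(-26227))) + Z = (-307938 + (-122169 - 1*(-26227))) + (4 - 216*I*√43) = (-307938 + (-122169 + 26227)) + (4 - 216*I*√43) = (-307938 - 95942) + (4 - 216*I*√43) = -403880 + (4 - 216*I*√43) = -403876 - 216*I*√43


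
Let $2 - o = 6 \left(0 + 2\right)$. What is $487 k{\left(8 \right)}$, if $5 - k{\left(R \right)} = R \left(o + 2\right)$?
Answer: $33603$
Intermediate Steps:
$o = -10$ ($o = 2 - 6 \left(0 + 2\right) = 2 - 6 \cdot 2 = 2 - 12 = -10$)
$k{\left(R \right)} = 5 + 8 R$ ($k{\left(R \right)} = 5 - R \left(-10 + 2\right) = 5 - R \left(-8\right) = 5 - - 8 R = 5 + 8 R$)
$487 k{\left(8 \right)} = 487 \left(5 + 8 \cdot 8\right) = 487 \left(5 + 64\right) = 487 \cdot 69 = 33603$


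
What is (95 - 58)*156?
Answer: 5772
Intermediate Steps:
(95 - 58)*156 = 37*156 = 5772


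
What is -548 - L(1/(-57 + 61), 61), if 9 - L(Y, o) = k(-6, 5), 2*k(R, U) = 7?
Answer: -1107/2 ≈ -553.50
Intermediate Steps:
k(R, U) = 7/2 (k(R, U) = (1/2)*7 = 7/2)
L(Y, o) = 11/2 (L(Y, o) = 9 - 1*7/2 = 9 - 7/2 = 11/2)
-548 - L(1/(-57 + 61), 61) = -548 - 1*11/2 = -548 - 11/2 = -1107/2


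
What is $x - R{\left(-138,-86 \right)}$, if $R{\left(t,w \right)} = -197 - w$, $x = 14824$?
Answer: $14935$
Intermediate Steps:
$x - R{\left(-138,-86 \right)} = 14824 - \left(-197 - -86\right) = 14824 - \left(-197 + 86\right) = 14824 - -111 = 14824 + 111 = 14935$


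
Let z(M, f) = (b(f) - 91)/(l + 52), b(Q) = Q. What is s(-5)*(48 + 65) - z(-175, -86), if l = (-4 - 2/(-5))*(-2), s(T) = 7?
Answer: 235021/296 ≈ 793.99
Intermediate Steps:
l = 36/5 (l = (-4 - 2*(-⅕))*(-2) = (-4 + ⅖)*(-2) = -18/5*(-2) = 36/5 ≈ 7.2000)
z(M, f) = -455/296 + 5*f/296 (z(M, f) = (f - 91)/(36/5 + 52) = (-91 + f)/(296/5) = (-91 + f)*(5/296) = -455/296 + 5*f/296)
s(-5)*(48 + 65) - z(-175, -86) = 7*(48 + 65) - (-455/296 + (5/296)*(-86)) = 7*113 - (-455/296 - 215/148) = 791 - 1*(-885/296) = 791 + 885/296 = 235021/296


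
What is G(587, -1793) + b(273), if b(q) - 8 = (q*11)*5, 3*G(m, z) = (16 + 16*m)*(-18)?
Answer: -41425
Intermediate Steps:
G(m, z) = -96 - 96*m (G(m, z) = ((16 + 16*m)*(-18))/3 = (-288 - 288*m)/3 = -96 - 96*m)
b(q) = 8 + 55*q (b(q) = 8 + (q*11)*5 = 8 + (11*q)*5 = 8 + 55*q)
G(587, -1793) + b(273) = (-96 - 96*587) + (8 + 55*273) = (-96 - 56352) + (8 + 15015) = -56448 + 15023 = -41425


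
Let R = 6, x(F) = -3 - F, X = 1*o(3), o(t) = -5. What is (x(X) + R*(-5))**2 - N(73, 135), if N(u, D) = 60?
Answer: 724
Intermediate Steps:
X = -5 (X = 1*(-5) = -5)
(x(X) + R*(-5))**2 - N(73, 135) = ((-3 - 1*(-5)) + 6*(-5))**2 - 1*60 = ((-3 + 5) - 30)**2 - 60 = (2 - 30)**2 - 60 = (-28)**2 - 60 = 784 - 60 = 724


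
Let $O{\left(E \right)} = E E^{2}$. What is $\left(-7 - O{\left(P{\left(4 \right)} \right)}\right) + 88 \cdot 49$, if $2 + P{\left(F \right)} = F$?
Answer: $4297$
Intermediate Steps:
$P{\left(F \right)} = -2 + F$
$O{\left(E \right)} = E^{3}$
$\left(-7 - O{\left(P{\left(4 \right)} \right)}\right) + 88 \cdot 49 = \left(-7 - \left(-2 + 4\right)^{3}\right) + 88 \cdot 49 = \left(-7 - 2^{3}\right) + 4312 = \left(-7 - 8\right) + 4312 = -15 + 4312 = 4297$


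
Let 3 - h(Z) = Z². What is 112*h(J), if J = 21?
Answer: -49056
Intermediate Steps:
h(Z) = 3 - Z²
112*h(J) = 112*(3 - 1*21²) = 112*(3 - 1*441) = 112*(3 - 441) = 112*(-438) = -49056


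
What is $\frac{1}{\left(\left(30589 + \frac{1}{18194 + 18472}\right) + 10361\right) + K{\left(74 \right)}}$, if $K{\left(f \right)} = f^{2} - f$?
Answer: $\frac{36666}{1699542433} \approx 2.1574 \cdot 10^{-5}$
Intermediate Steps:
$\frac{1}{\left(\left(30589 + \frac{1}{18194 + 18472}\right) + 10361\right) + K{\left(74 \right)}} = \frac{1}{\left(\left(30589 + \frac{1}{18194 + 18472}\right) + 10361\right) + 74 \left(-1 + 74\right)} = \frac{1}{\left(\left(30589 + \frac{1}{36666}\right) + 10361\right) + 74 \cdot 73} = \frac{1}{\left(\left(30589 + \frac{1}{36666}\right) + 10361\right) + 5402} = \frac{1}{\left(\frac{1121576275}{36666} + 10361\right) + 5402} = \frac{1}{\frac{1501472701}{36666} + 5402} = \frac{1}{\frac{1699542433}{36666}} = \frac{36666}{1699542433}$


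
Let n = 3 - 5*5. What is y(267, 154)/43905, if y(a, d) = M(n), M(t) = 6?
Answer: 2/14635 ≈ 0.00013666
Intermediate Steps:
n = -22 (n = 3 - 25 = -22)
y(a, d) = 6
y(267, 154)/43905 = 6/43905 = 6*(1/43905) = 2/14635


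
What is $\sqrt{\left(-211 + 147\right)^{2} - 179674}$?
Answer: $i \sqrt{175578} \approx 419.02 i$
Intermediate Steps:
$\sqrt{\left(-211 + 147\right)^{2} - 179674} = \sqrt{\left(-64\right)^{2} - 179674} = \sqrt{4096 - 179674} = \sqrt{-175578} = i \sqrt{175578}$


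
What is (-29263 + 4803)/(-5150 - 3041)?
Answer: 24460/8191 ≈ 2.9862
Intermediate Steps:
(-29263 + 4803)/(-5150 - 3041) = -24460/(-8191) = -24460*(-1/8191) = 24460/8191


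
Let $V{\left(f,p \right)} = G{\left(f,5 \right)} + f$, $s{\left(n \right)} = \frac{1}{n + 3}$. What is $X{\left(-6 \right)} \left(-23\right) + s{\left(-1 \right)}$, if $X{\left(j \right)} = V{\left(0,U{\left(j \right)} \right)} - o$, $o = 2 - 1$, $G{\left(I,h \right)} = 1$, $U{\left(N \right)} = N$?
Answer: $\frac{1}{2} \approx 0.5$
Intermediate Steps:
$s{\left(n \right)} = \frac{1}{3 + n}$
$V{\left(f,p \right)} = 1 + f$
$o = 1$
$X{\left(j \right)} = 0$ ($X{\left(j \right)} = \left(1 + 0\right) - 1 = 1 - 1 = 0$)
$X{\left(-6 \right)} \left(-23\right) + s{\left(-1 \right)} = 0 \left(-23\right) + \frac{1}{3 - 1} = 0 + \frac{1}{2} = \frac{1}{2}$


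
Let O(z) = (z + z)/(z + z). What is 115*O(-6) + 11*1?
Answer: 126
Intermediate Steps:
O(z) = 1 (O(z) = (2*z)/((2*z)) = (2*z)*(1/(2*z)) = 1)
115*O(-6) + 11*1 = 115*1 + 11*1 = 115 + 11 = 126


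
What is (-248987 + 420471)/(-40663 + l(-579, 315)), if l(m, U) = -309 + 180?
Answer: -42871/10198 ≈ -4.2039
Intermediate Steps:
l(m, U) = -129
(-248987 + 420471)/(-40663 + l(-579, 315)) = (-248987 + 420471)/(-40663 - 129) = 171484/(-40792) = 171484*(-1/40792) = -42871/10198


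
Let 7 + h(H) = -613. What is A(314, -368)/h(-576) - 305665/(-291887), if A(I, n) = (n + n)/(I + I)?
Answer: 7451784577/7103070145 ≈ 1.0491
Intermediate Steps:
h(H) = -620 (h(H) = -7 - 613 = -620)
A(I, n) = n/I (A(I, n) = (2*n)/((2*I)) = (2*n)*(1/(2*I)) = n/I)
A(314, -368)/h(-576) - 305665/(-291887) = -368/314/(-620) - 305665/(-291887) = -368*1/314*(-1/620) - 305665*(-1/291887) = -184/157*(-1/620) + 305665/291887 = 46/24335 + 305665/291887 = 7451784577/7103070145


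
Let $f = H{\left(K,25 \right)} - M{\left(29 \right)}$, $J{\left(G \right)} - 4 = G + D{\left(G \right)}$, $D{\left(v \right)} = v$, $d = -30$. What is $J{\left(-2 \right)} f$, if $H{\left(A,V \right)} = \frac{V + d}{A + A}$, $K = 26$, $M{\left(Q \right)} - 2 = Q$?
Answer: $0$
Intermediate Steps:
$M{\left(Q \right)} = 2 + Q$
$H{\left(A,V \right)} = \frac{-30 + V}{2 A}$ ($H{\left(A,V \right)} = \frac{V - 30}{A + A} = \frac{-30 + V}{2 A}$)
$J{\left(G \right)} = 4 + 2 G$ ($J{\left(G \right)} = 4 + \left(G + G\right) = 4 + 2 G$)
$f = - \frac{1617}{52}$ ($f = \frac{-30 + 25}{2 \cdot 26} - \left(2 + 29\right) = \frac{1}{2} \cdot \frac{1}{26} \left(-5\right) - 31 = - \frac{5}{52} - 31 = - \frac{1617}{52} \approx -31.096$)
$J{\left(-2 \right)} f = \left(4 + 2 \left(-2\right)\right) \left(- \frac{1617}{52}\right) = \left(4 - 4\right) \left(- \frac{1617}{52}\right) = 0 \left(- \frac{1617}{52}\right) = 0$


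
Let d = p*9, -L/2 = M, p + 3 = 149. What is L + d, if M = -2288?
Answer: 5890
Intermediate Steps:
p = 146 (p = -3 + 149 = 146)
L = 4576 (L = -2*(-2288) = 4576)
d = 1314 (d = 146*9 = 1314)
L + d = 4576 + 1314 = 5890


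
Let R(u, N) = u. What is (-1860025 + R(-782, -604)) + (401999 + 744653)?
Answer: -714155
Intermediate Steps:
(-1860025 + R(-782, -604)) + (401999 + 744653) = (-1860025 - 782) + (401999 + 744653) = -1860807 + 1146652 = -714155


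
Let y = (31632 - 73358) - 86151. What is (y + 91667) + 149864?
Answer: 113654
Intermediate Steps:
y = -127877 (y = -41726 - 86151 = -127877)
(y + 91667) + 149864 = (-127877 + 91667) + 149864 = -36210 + 149864 = 113654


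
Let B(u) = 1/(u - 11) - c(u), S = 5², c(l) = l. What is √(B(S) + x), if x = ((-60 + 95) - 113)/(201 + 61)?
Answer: I*√84850010/1834 ≈ 5.0226*I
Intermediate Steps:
S = 25
B(u) = 1/(-11 + u) - u (B(u) = 1/(u - 11) - u = 1/(-11 + u) - u)
x = -39/131 (x = (35 - 113)/262 = -78*1/262 = -39/131 ≈ -0.29771)
√(B(S) + x) = √((1 - 1*25² + 11*25)/(-11 + 25) - 39/131) = √((1 - 1*625 + 275)/14 - 39/131) = √((1 - 625 + 275)/14 - 39/131) = √((1/14)*(-349) - 39/131) = √(-349/14 - 39/131) = √(-46265/1834) = I*√84850010/1834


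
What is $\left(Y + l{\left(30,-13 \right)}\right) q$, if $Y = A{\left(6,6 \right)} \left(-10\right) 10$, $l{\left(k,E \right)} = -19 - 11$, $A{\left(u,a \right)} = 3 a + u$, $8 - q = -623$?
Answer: $-1533330$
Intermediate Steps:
$q = 631$ ($q = 8 - -623 = 8 + 623 = 631$)
$A{\left(u,a \right)} = u + 3 a$
$l{\left(k,E \right)} = -30$
$Y = -2400$ ($Y = \left(6 + 3 \cdot 6\right) \left(-10\right) 10 = \left(6 + 18\right) \left(-10\right) 10 = 24 \left(-10\right) 10 = \left(-240\right) 10 = -2400$)
$\left(Y + l{\left(30,-13 \right)}\right) q = \left(-2400 - 30\right) 631 = \left(-2430\right) 631 = -1533330$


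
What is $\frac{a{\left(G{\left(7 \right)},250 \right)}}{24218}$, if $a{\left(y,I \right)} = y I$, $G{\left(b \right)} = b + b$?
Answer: $\frac{1750}{12109} \approx 0.14452$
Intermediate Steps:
$G{\left(b \right)} = 2 b$
$a{\left(y,I \right)} = I y$
$\frac{a{\left(G{\left(7 \right)},250 \right)}}{24218} = \frac{250 \cdot 2 \cdot 7}{24218} = 250 \cdot 14 \cdot \frac{1}{24218} = 3500 \cdot \frac{1}{24218} = \frac{1750}{12109}$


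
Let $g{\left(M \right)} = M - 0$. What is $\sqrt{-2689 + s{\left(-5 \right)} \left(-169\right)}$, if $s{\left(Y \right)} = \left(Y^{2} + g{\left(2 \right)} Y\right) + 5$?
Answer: $17 i \sqrt{21} \approx 77.904 i$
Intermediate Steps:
$g{\left(M \right)} = M$ ($g{\left(M \right)} = M + 0 = M$)
$s{\left(Y \right)} = 5 + Y^{2} + 2 Y$ ($s{\left(Y \right)} = \left(Y^{2} + 2 Y\right) + 5 = 5 + Y^{2} + 2 Y$)
$\sqrt{-2689 + s{\left(-5 \right)} \left(-169\right)} = \sqrt{-2689 + \left(5 + \left(-5\right)^{2} + 2 \left(-5\right)\right) \left(-169\right)} = \sqrt{-2689 + \left(5 + 25 - 10\right) \left(-169\right)} = \sqrt{-2689 + 20 \left(-169\right)} = \sqrt{-2689 - 3380} = \sqrt{-6069} = 17 i \sqrt{21}$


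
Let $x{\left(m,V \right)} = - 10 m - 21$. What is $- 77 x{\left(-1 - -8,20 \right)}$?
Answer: $7007$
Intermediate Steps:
$x{\left(m,V \right)} = -21 - 10 m$
$- 77 x{\left(-1 - -8,20 \right)} = - 77 \left(-21 - 10 \left(-1 - -8\right)\right) = - 77 \left(-21 - 10 \left(-1 + 8\right)\right) = - 77 \left(-21 - 70\right) = \left(-77\right) \left(-91\right) = 7007$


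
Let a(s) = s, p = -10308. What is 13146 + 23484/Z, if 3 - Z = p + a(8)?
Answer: 135466722/10303 ≈ 13148.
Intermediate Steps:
Z = 10303 (Z = 3 - (-10308 + 8) = 3 - 1*(-10300) = 3 + 10300 = 10303)
13146 + 23484/Z = 13146 + 23484/10303 = 135466722/10303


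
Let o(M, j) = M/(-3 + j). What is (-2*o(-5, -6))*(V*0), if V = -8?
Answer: 0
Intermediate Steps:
(-2*o(-5, -6))*(V*0) = (-(-10)/(-3 - 6))*(-8*0) = -(-10)/(-9)*0 = -(-10)*(-1)/9*0 = -2*5/9*0 = -10/9*0 = 0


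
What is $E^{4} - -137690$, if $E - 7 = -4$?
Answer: $137771$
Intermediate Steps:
$E = 3$ ($E = 7 - 4 = 3$)
$E^{4} - -137690 = 3^{4} - -137690 = 81 + 137690 = 137771$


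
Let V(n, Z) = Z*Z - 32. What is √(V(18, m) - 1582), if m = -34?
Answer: I*√458 ≈ 21.401*I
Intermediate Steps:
V(n, Z) = -32 + Z² (V(n, Z) = Z² - 32 = -32 + Z²)
√(V(18, m) - 1582) = √((-32 + (-34)²) - 1582) = √((-32 + 1156) - 1582) = √(1124 - 1582) = √(-458) = I*√458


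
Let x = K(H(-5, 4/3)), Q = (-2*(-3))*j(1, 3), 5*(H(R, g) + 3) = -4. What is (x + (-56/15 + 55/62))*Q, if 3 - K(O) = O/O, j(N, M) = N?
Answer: -787/155 ≈ -5.0774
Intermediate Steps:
H(R, g) = -19/5 (H(R, g) = -3 + (1/5)*(-4) = -3 - 4/5 = -19/5)
Q = 6 (Q = -2*(-3)*1 = 6*1 = 6)
K(O) = 2 (K(O) = 3 - O/O = 3 - 1*1 = 3 - 1 = 2)
x = 2
(x + (-56/15 + 55/62))*Q = (2 + (-56/15 + 55/62))*6 = (2 - 2647/930)*6 = -787/930*6 = -787/155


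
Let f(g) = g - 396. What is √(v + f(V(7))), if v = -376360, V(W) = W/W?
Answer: I*√376755 ≈ 613.8*I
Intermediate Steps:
V(W) = 1
f(g) = -396 + g
√(v + f(V(7))) = √(-376360 + (-396 + 1)) = √(-376360 - 395) = √(-376755) = I*√376755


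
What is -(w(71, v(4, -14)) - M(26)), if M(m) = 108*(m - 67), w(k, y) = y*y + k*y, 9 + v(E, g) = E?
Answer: -4098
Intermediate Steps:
v(E, g) = -9 + E
w(k, y) = y**2 + k*y
M(m) = -7236 + 108*m (M(m) = 108*(-67 + m) = -7236 + 108*m)
-(w(71, v(4, -14)) - M(26)) = -((-9 + 4)*(71 + (-9 + 4)) - (-7236 + 108*26)) = -(-5*(71 - 5) - (-7236 + 2808)) = -(-5*66 - 1*(-4428)) = -(-330 + 4428) = -1*4098 = -4098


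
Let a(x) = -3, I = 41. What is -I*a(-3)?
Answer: 123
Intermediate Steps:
-I*a(-3) = -41*(-3) = -1*(-123) = 123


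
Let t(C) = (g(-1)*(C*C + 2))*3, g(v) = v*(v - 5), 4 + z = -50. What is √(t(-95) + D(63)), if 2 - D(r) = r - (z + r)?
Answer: √162434 ≈ 403.03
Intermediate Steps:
z = -54 (z = -4 - 50 = -54)
g(v) = v*(-5 + v)
t(C) = 36 + 18*C² (t(C) = ((-(-5 - 1))*(C*C + 2))*3 = ((-1*(-6))*(C² + 2))*3 = (6*(2 + C²))*3 = (12 + 6*C²)*3 = 36 + 18*C²)
D(r) = -52 (D(r) = 2 - (r - (-54 + r)) = 2 - (r + (54 - r)) = 2 - 1*54 = 2 - 54 = -52)
√(t(-95) + D(63)) = √((36 + 18*(-95)²) - 52) = √((36 + 18*9025) - 52) = √((36 + 162450) - 52) = √(162486 - 52) = √162434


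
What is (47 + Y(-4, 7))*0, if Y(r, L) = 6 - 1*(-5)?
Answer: 0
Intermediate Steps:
Y(r, L) = 11 (Y(r, L) = 6 + 5 = 11)
(47 + Y(-4, 7))*0 = (47 + 11)*0 = 58*0 = 0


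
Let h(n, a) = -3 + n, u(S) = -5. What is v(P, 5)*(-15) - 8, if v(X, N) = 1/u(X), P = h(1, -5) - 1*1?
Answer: -5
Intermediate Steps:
P = -3 (P = (-3 + 1) - 1*1 = -2 - 1 = -3)
v(X, N) = -⅕ (v(X, N) = 1/(-5) = -⅕)
v(P, 5)*(-15) - 8 = -⅕*(-15) - 8 = 3 - 8 = -5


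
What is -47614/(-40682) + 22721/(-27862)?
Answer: 201142773/566740942 ≈ 0.35491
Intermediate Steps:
-47614/(-40682) + 22721/(-27862) = -47614*(-1/40682) + 22721*(-1/27862) = 23807/20341 - 22721/27862 = 201142773/566740942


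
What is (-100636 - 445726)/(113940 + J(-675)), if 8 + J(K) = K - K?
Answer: -273181/56966 ≈ -4.7955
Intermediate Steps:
J(K) = -8 (J(K) = -8 + (K - K) = -8 + 0 = -8)
(-100636 - 445726)/(113940 + J(-675)) = (-100636 - 445726)/(113940 - 8) = -546362/113932 = -546362*1/113932 = -273181/56966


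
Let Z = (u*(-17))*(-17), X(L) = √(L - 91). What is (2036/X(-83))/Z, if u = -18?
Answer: 509*I*√174/226287 ≈ 0.029671*I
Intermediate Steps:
X(L) = √(-91 + L)
Z = -5202 (Z = -18*(-17)*(-17) = 306*(-17) = -5202)
(2036/X(-83))/Z = (2036/(√(-91 - 83)))/(-5202) = (2036/(√(-174)))*(-1/5202) = (2036/((I*√174)))*(-1/5202) = (2036*(-I*√174/174))*(-1/5202) = -1018*I*√174/87*(-1/5202) = 509*I*√174/226287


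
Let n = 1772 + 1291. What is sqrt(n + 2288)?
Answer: sqrt(5351) ≈ 73.151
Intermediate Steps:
n = 3063
sqrt(n + 2288) = sqrt(3063 + 2288) = sqrt(5351)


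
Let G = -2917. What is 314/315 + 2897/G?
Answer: 3383/918855 ≈ 0.0036818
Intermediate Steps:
314/315 + 2897/G = 314/315 + 2897/(-2917) = 314*(1/315) + 2897*(-1/2917) = 314/315 - 2897/2917 = 3383/918855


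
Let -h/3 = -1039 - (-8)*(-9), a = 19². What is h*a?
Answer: 1203213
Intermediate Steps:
a = 361
h = 3333 (h = -3*(-1039 - (-8)*(-9)) = -3*(-1039 - 1*72) = -3*(-1039 - 72) = -3*(-1111) = 3333)
h*a = 3333*361 = 1203213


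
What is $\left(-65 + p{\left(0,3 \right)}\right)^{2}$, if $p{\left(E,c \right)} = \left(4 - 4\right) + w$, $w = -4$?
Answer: $4761$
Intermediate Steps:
$p{\left(E,c \right)} = -4$ ($p{\left(E,c \right)} = \left(4 - 4\right) - 4 = 0 - 4 = -4$)
$\left(-65 + p{\left(0,3 \right)}\right)^{2} = \left(-65 - 4\right)^{2} = \left(-69\right)^{2} = 4761$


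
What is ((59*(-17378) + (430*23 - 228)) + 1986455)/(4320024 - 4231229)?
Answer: 194163/17759 ≈ 10.933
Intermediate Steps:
((59*(-17378) + (430*23 - 228)) + 1986455)/(4320024 - 4231229) = ((-1025302 + (9890 - 228)) + 1986455)/88795 = ((-1025302 + 9662) + 1986455)*(1/88795) = (-1015640 + 1986455)*(1/88795) = 970815*(1/88795) = 194163/17759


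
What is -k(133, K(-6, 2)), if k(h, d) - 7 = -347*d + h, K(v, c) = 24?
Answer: 8188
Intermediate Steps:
k(h, d) = 7 + h - 347*d (k(h, d) = 7 + (-347*d + h) = 7 + (h - 347*d) = 7 + h - 347*d)
-k(133, K(-6, 2)) = -(7 + 133 - 347*24) = -(7 + 133 - 8328) = -1*(-8188) = 8188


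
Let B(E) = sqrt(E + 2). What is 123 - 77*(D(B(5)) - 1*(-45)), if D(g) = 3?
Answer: -3573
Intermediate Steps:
B(E) = sqrt(2 + E)
123 - 77*(D(B(5)) - 1*(-45)) = 123 - 77*(3 - 1*(-45)) = 123 - 77*(3 + 45) = 123 - 77*48 = 123 - 3696 = -3573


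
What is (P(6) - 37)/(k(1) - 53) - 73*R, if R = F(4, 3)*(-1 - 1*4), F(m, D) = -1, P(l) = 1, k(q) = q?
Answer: -4736/13 ≈ -364.31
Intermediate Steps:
R = 5 (R = -(-1 - 1*4) = -(-1 - 4) = -1*(-5) = 5)
(P(6) - 37)/(k(1) - 53) - 73*R = (1 - 37)/(1 - 53) - 73*5 = -36/(-52) - 365 = -36*(-1/52) - 365 = 9/13 - 365 = -4736/13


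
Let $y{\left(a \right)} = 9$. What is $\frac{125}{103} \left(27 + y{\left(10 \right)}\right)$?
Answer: $\frac{4500}{103} \approx 43.689$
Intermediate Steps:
$\frac{125}{103} \left(27 + y{\left(10 \right)}\right) = \frac{125}{103} \left(27 + 9\right) = 125 \cdot \frac{1}{103} \cdot 36 = \frac{125}{103} \cdot 36 = \frac{4500}{103}$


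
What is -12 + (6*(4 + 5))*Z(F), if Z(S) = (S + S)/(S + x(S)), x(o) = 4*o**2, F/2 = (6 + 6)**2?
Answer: -13728/1153 ≈ -11.906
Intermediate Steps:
F = 288 (F = 2*(6 + 6)**2 = 2*12**2 = 2*144 = 288)
Z(S) = 2*S/(S + 4*S**2) (Z(S) = (S + S)/(S + 4*S**2) = (2*S)/(S + 4*S**2) = 2*S/(S + 4*S**2))
-12 + (6*(4 + 5))*Z(F) = -12 + (6*(4 + 5))*(2/(1 + 4*288)) = -12 + (6*9)*(2/(1 + 1152)) = -12 + 54*(2/1153) = -12 + 108/1153 = -13728/1153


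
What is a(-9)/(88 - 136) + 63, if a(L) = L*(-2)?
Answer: 501/8 ≈ 62.625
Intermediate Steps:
a(L) = -2*L
a(-9)/(88 - 136) + 63 = (-2*(-9))/(88 - 136) + 63 = 18/(-48) + 63 = 18*(-1/48) + 63 = -3/8 + 63 = 501/8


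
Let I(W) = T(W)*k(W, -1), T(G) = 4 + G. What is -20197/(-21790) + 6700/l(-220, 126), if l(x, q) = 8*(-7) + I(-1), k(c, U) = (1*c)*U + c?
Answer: -9053873/76265 ≈ -118.72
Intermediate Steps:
k(c, U) = c + U*c (k(c, U) = c*U + c = U*c + c = c + U*c)
I(W) = 0 (I(W) = (4 + W)*(W*(1 - 1)) = (4 + W)*(W*0) = (4 + W)*0 = 0)
l(x, q) = -56 (l(x, q) = 8*(-7) + 0 = -56 + 0 = -56)
-20197/(-21790) + 6700/l(-220, 126) = -20197/(-21790) + 6700/(-56) = -20197*(-1/21790) + 6700*(-1/56) = 20197/21790 - 1675/14 = -9053873/76265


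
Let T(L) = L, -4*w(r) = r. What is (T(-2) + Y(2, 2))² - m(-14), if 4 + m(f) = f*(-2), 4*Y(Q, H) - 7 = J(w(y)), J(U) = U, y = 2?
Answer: -1527/64 ≈ -23.859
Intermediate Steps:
w(r) = -r/4
Y(Q, H) = 13/8 (Y(Q, H) = 7/4 + (-¼*2)/4 = 7/4 + (¼)*(-½) = 7/4 - ⅛ = 13/8)
m(f) = -4 - 2*f (m(f) = -4 + f*(-2) = -4 - 2*f)
(T(-2) + Y(2, 2))² - m(-14) = (-2 + 13/8)² - (-4 - 2*(-14)) = (-3/8)² - (-4 + 28) = 9/64 - 1*24 = 9/64 - 24 = -1527/64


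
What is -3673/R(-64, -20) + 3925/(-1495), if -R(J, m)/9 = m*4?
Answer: -1663427/215280 ≈ -7.7268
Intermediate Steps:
R(J, m) = -36*m (R(J, m) = -9*m*4 = -36*m)
-3673/R(-64, -20) + 3925/(-1495) = -3673/((-36*(-20))) + 3925/(-1495) = -3673/720 + 3925*(-1/1495) = -3673*1/720 - 785/299 = -3673/720 - 785/299 = -1663427/215280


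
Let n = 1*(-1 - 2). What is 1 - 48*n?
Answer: 145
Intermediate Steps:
n = -3 (n = 1*(-3) = -3)
1 - 48*n = 1 - 48*(-3) = 1 + 144 = 145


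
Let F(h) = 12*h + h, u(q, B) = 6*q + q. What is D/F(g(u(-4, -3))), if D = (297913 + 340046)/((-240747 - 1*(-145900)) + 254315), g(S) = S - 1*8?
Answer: -212653/24877008 ≈ -0.0085482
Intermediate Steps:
u(q, B) = 7*q
g(S) = -8 + S (g(S) = S - 8 = -8 + S)
F(h) = 13*h
D = 212653/53156 (D = 637959/((-240747 + 145900) + 254315) = 637959/(-94847 + 254315) = 637959/159468 = 637959*(1/159468) = 212653/53156 ≈ 4.0005)
D/F(g(u(-4, -3))) = 212653/(53156*((13*(-8 + 7*(-4))))) = 212653/(53156*((13*(-8 - 28)))) = 212653/(53156*((13*(-36)))) = (212653/53156)/(-468) = (212653/53156)*(-1/468) = -212653/24877008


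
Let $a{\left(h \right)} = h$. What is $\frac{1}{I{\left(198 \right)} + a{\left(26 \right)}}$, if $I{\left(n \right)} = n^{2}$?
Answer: $\frac{1}{39230} \approx 2.5491 \cdot 10^{-5}$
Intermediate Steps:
$\frac{1}{I{\left(198 \right)} + a{\left(26 \right)}} = \frac{1}{198^{2} + 26} = \frac{1}{39204 + 26} = \frac{1}{39230}$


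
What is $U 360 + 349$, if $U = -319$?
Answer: $-114491$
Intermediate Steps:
$U 360 + 349 = \left(-319\right) 360 + 349 = -114840 + 349 = -114491$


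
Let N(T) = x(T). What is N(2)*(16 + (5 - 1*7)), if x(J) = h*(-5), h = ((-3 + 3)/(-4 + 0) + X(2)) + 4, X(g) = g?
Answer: -420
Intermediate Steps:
h = 6 (h = ((-3 + 3)/(-4 + 0) + 2) + 4 = (0/(-4) + 2) + 4 = (0*(-¼) + 2) + 4 = (0 + 2) + 4 = 2 + 4 = 6)
x(J) = -30 (x(J) = 6*(-5) = -30)
N(T) = -30
N(2)*(16 + (5 - 1*7)) = -30*(16 + (5 - 1*7)) = -30*(16 + (5 - 7)) = -30*(16 - 2) = -30*14 = -420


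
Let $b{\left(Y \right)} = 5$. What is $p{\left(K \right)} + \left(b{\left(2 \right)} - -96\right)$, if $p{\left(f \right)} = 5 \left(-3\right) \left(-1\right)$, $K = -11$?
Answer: $116$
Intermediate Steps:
$p{\left(f \right)} = 15$ ($p{\left(f \right)} = \left(-15\right) \left(-1\right) = 15$)
$p{\left(K \right)} + \left(b{\left(2 \right)} - -96\right) = 15 + \left(5 - -96\right) = 15 + \left(5 + 96\right) = 15 + 101 = 116$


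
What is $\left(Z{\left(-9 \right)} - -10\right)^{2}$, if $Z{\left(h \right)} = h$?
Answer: $1$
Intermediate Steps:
$\left(Z{\left(-9 \right)} - -10\right)^{2} = \left(-9 - -10\right)^{2} = \left(-9 + \left(-5 + 15\right)\right)^{2} = \left(-9 + 10\right)^{2} = 1^{2} = 1$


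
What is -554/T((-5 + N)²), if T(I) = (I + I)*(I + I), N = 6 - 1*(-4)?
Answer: -277/1250 ≈ -0.22160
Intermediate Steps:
N = 10 (N = 6 + 4 = 10)
T(I) = 4*I² (T(I) = (2*I)*(2*I) = 4*I²)
-554/T((-5 + N)²) = -554*1/(4*(-5 + 10)⁴) = -554/(4*(5²)²) = -554/(4*25²) = -554/(4*625) = -554/2500 = -554*1/2500 = -277/1250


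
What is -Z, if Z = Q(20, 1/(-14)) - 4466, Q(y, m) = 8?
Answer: 4458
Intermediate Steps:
Z = -4458 (Z = 8 - 4466 = -4458)
-Z = -1*(-4458) = 4458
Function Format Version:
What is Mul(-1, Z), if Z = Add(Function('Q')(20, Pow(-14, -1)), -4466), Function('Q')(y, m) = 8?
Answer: 4458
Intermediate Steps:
Z = -4458 (Z = Add(8, -4466) = -4458)
Mul(-1, Z) = Mul(-1, -4458) = 4458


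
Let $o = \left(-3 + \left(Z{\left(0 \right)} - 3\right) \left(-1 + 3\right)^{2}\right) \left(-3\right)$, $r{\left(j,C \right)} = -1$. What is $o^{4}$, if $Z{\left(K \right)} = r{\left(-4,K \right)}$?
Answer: $10556001$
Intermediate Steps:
$Z{\left(K \right)} = -1$
$o = 57$ ($o = \left(-3 + \left(-1 - 3\right) \left(-1 + 3\right)^{2}\right) \left(-3\right) = \left(-3 - 4 \cdot 2^{2}\right) \left(-3\right) = \left(-3 - 16\right) \left(-3\right) = \left(-19\right) \left(-3\right) = 57$)
$o^{4} = 57^{4} = 10556001$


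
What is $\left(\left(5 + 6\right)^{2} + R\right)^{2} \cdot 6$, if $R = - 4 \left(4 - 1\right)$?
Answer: $71286$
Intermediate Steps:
$R = -12$ ($R = \left(-4\right) 3 = -12$)
$\left(\left(5 + 6\right)^{2} + R\right)^{2} \cdot 6 = \left(\left(5 + 6\right)^{2} - 12\right)^{2} \cdot 6 = \left(11^{2} - 12\right)^{2} \cdot 6 = \left(121 - 12\right)^{2} \cdot 6 = 109^{2} \cdot 6 = 11881 \cdot 6 = 71286$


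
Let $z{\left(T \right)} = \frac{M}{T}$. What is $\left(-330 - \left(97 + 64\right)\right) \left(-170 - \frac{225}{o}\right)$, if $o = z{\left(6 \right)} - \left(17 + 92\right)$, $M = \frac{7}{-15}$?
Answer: $\frac{809482240}{9817} \approx 82457.0$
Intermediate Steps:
$M = - \frac{7}{15}$ ($M = 7 \left(- \frac{1}{15}\right) = - \frac{7}{15} \approx -0.46667$)
$z{\left(T \right)} = - \frac{7}{15 T}$
$o = - \frac{9817}{90}$ ($o = - \frac{7}{15 \cdot 6} - \left(17 + 92\right) = \left(- \frac{7}{15}\right) \frac{1}{6} - 109 = - \frac{7}{90} - 109 = - \frac{9817}{90} \approx -109.08$)
$\left(-330 - \left(97 + 64\right)\right) \left(-170 - \frac{225}{o}\right) = \left(-330 - \left(97 + 64\right)\right) \left(-170 - \frac{225}{- \frac{9817}{90}}\right) = \left(-330 - 161\right) \left(-170 - - \frac{20250}{9817}\right) = \left(-330 - 161\right) \left(-170 + \frac{20250}{9817}\right) = \left(-330 - 161\right) \left(- \frac{1648640}{9817}\right) = \left(-491\right) \left(- \frac{1648640}{9817}\right) = \frac{809482240}{9817}$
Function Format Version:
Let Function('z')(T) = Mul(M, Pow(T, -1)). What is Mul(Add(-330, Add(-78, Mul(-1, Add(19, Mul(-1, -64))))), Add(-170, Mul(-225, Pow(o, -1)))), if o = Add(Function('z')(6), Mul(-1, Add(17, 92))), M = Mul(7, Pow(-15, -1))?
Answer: Rational(809482240, 9817) ≈ 82457.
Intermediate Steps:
M = Rational(-7, 15) (M = Mul(7, Rational(-1, 15)) = Rational(-7, 15) ≈ -0.46667)
Function('z')(T) = Mul(Rational(-7, 15), Pow(T, -1))
o = Rational(-9817, 90) (o = Add(Mul(Rational(-7, 15), Pow(6, -1)), Mul(-1, Add(17, 92))) = Add(Mul(Rational(-7, 15), Rational(1, 6)), Mul(-1, 109)) = Add(Rational(-7, 90), -109) = Rational(-9817, 90) ≈ -109.08)
Mul(Add(-330, Add(-78, Mul(-1, Add(19, Mul(-1, -64))))), Add(-170, Mul(-225, Pow(o, -1)))) = Mul(Add(-330, Add(-78, Mul(-1, Add(19, Mul(-1, -64))))), Add(-170, Mul(-225, Pow(Rational(-9817, 90), -1)))) = Mul(Add(-330, Add(-78, Mul(-1, Add(19, 64)))), Add(-170, Mul(-225, Rational(-90, 9817)))) = Mul(Add(-330, Add(-78, Mul(-1, 83))), Add(-170, Rational(20250, 9817))) = Mul(Add(-330, Add(-78, -83)), Rational(-1648640, 9817)) = Mul(Add(-330, -161), Rational(-1648640, 9817)) = Mul(-491, Rational(-1648640, 9817)) = Rational(809482240, 9817)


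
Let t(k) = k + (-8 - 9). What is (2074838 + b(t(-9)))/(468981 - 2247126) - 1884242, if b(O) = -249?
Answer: -3350457565679/1778145 ≈ -1.8842e+6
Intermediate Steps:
t(k) = -17 + k (t(k) = k - 17 = -17 + k)
(2074838 + b(t(-9)))/(468981 - 2247126) - 1884242 = (2074838 - 249)/(468981 - 2247126) - 1884242 = 2074589/(-1778145) - 1884242 = 2074589*(-1/1778145) - 1884242 = -2074589/1778145 - 1884242 = -3350457565679/1778145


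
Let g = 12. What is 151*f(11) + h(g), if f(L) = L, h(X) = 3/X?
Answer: 6645/4 ≈ 1661.3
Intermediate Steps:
151*f(11) + h(g) = 151*11 + 3/12 = 1661 + 3*(1/12) = 1661 + ¼ = 6645/4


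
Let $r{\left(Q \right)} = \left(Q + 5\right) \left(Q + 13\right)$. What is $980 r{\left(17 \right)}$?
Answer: $646800$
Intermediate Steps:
$r{\left(Q \right)} = \left(5 + Q\right) \left(13 + Q\right)$
$980 r{\left(17 \right)} = 980 \left(65 + 17^{2} + 18 \cdot 17\right) = 980 \left(65 + 289 + 306\right) = 980 \cdot 660 = 646800$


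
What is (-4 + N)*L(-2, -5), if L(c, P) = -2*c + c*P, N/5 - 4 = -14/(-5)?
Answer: 420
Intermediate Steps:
N = 34 (N = 20 + 5*(-14/(-5)) = 20 + 5*(-14*(-⅕)) = 20 + 5*(14/5) = 20 + 14 = 34)
L(c, P) = -2*c + P*c
(-4 + N)*L(-2, -5) = (-4 + 34)*(-2*(-2 - 5)) = 30*(-2*(-7)) = 30*14 = 420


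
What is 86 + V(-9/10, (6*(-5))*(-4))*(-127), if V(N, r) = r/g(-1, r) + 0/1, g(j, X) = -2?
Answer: 7706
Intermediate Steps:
V(N, r) = -r/2 (V(N, r) = r/(-2) + 0/1 = r*(-½) + 0*1 = -r/2 + 0 = -r/2)
86 + V(-9/10, (6*(-5))*(-4))*(-127) = 86 - 6*(-5)*(-4)/2*(-127) = 86 - (-15)*(-4)*(-127) = 86 - ½*120*(-127) = 86 - 60*(-127) = 86 + 7620 = 7706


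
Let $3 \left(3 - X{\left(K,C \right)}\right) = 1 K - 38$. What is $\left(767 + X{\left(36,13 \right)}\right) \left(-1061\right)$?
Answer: $- \frac{2453032}{3} \approx -8.1768 \cdot 10^{5}$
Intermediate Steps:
$X{\left(K,C \right)} = \frac{47}{3} - \frac{K}{3}$ ($X{\left(K,C \right)} = 3 - \frac{1 K - 38}{3} = 3 - \frac{K - 38}{3} = 3 - \frac{-38 + K}{3} = 3 - \left(- \frac{38}{3} + \frac{K}{3}\right) = \frac{47}{3} - \frac{K}{3}$)
$\left(767 + X{\left(36,13 \right)}\right) \left(-1061\right) = \left(767 + \left(\frac{47}{3} - 12\right)\right) \left(-1061\right) = \left(767 + \frac{11}{3}\right) \left(-1061\right) = \frac{2312}{3} \left(-1061\right) = - \frac{2453032}{3}$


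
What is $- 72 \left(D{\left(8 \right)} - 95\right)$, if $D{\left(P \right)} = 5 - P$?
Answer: $7056$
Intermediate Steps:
$- 72 \left(D{\left(8 \right)} - 95\right) = - 72 \left(\left(5 - 8\right) - 95\right) = - 72 \left(-3 - 95\right) = \left(-72\right) \left(-98\right) = 7056$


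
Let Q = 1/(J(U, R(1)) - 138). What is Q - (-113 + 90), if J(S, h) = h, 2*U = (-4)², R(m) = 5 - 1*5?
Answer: 3173/138 ≈ 22.993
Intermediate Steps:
R(m) = 0 (R(m) = 5 - 5 = 0)
U = 8 (U = (½)*(-4)² = (½)*16 = 8)
Q = -1/138 (Q = 1/(0 - 138) = 1/(-138) = -1/138 ≈ -0.0072464)
Q - (-113 + 90) = -1/138 - (-113 + 90) = -1/138 - 1*(-23) = -1/138 + 23 = 3173/138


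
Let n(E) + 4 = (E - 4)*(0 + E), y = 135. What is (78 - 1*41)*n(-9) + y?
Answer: 4316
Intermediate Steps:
n(E) = -4 + E*(-4 + E) (n(E) = -4 + (E - 4)*(0 + E) = -4 + (-4 + E)*E = -4 + E*(-4 + E))
(78 - 1*41)*n(-9) + y = (78 - 1*41)*(-4 + (-9)² - 4*(-9)) + 135 = (78 - 41)*(-4 + 81 + 36) + 135 = 37*113 + 135 = 4181 + 135 = 4316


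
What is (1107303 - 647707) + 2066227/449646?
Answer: 206657569243/449646 ≈ 4.5960e+5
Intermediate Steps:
(1107303 - 647707) + 2066227/449646 = 459596 + 2066227*(1/449646) = 459596 + 2066227/449646 = 206657569243/449646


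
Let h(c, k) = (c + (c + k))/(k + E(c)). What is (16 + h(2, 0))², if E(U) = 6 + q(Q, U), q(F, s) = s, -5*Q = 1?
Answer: 1089/4 ≈ 272.25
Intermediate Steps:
Q = -⅕ (Q = -⅕*1 = -⅕ ≈ -0.20000)
E(U) = 6 + U
h(c, k) = (k + 2*c)/(6 + c + k) (h(c, k) = (c + (c + k))/(k + (6 + c)) = (k + 2*c)/(6 + c + k))
(16 + h(2, 0))² = (16 + (0 + 2*2)/(6 + 2 + 0))² = (16 + (0 + 4)/8)² = (16 + (⅛)*4)² = (16 + ½)² = (33/2)² = 1089/4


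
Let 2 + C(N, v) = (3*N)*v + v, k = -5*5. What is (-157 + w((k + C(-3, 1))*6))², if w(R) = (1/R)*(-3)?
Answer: 120758121/4900 ≈ 24645.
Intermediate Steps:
k = -25
C(N, v) = -2 + v + 3*N*v (C(N, v) = -2 + ((3*N)*v + v) = -2 + (3*N*v + v) = -2 + (v + 3*N*v) = -2 + v + 3*N*v)
w(R) = -3/R
(-157 + w((k + C(-3, 1))*6))² = (-157 - 3*1/(6*(-25 + (-2 + 1 + 3*(-3)*1))))² = (-157 - 3*1/(6*(-25 + (-2 + 1 - 9))))² = (-157 - 3*1/(6*(-25 - 10)))² = (-157 - 3/((-35*6)))² = (-157 - 3/(-210))² = (-157 - 3*(-1/210))² = (-157 + 1/70)² = (-10989/70)² = 120758121/4900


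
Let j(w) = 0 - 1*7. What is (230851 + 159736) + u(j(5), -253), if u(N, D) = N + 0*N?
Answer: 390580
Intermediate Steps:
j(w) = -7 (j(w) = 0 - 7 = -7)
u(N, D) = N (u(N, D) = N + 0 = N)
(230851 + 159736) + u(j(5), -253) = (230851 + 159736) - 7 = 390587 - 7 = 390580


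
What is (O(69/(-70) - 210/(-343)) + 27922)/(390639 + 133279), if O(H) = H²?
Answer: 6704105689/125792711800 ≈ 0.053295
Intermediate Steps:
(O(69/(-70) - 210/(-343)) + 27922)/(390639 + 133279) = ((69/(-70) - 210/(-343))² + 27922)/(390639 + 133279) = ((69*(-1/70) - 210*(-1/343))² + 27922)/523918 = ((-69/70 + 30/49)² + 27922)*(1/523918) = ((-183/490)² + 27922)*(1/523918) = (33489/240100 + 27922)*(1/523918) = (6704105689/240100)*(1/523918) = 6704105689/125792711800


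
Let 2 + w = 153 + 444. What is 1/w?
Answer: 1/595 ≈ 0.0016807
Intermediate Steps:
w = 595 (w = -2 + (153 + 444) = -2 + 597 = 595)
1/w = 1/595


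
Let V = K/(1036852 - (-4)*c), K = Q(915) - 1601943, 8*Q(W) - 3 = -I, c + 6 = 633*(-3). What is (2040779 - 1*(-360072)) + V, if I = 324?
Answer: 19768248595591/8233856 ≈ 2.4008e+6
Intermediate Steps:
c = -1905 (c = -6 + 633*(-3) = -6 - 1899 = -1905)
Q(W) = -321/8 (Q(W) = 3/8 + (-1*324)/8 = 3/8 + (⅛)*(-324) = 3/8 - 81/2 = -321/8)
K = -12815865/8 (K = -321/8 - 1601943 = -12815865/8 ≈ -1.6020e+6)
V = -12815865/8233856 (V = -12815865/(8*(1036852 - (-4)*(-1905))) = -12815865/(8*(1036852 - 1*7620)) = -12815865/(8*(1036852 - 7620)) = -12815865/8/1029232 = -12815865/8*1/1029232 = -12815865/8233856 ≈ -1.5565)
(2040779 - 1*(-360072)) + V = (2040779 - 1*(-360072)) - 12815865/8233856 = (2040779 + 360072) - 12815865/8233856 = 2400851 - 12815865/8233856 = 19768248595591/8233856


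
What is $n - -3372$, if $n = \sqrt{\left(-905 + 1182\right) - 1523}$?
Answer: $3372 + i \sqrt{1246} \approx 3372.0 + 35.299 i$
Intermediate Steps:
$n = i \sqrt{1246}$ ($n = \sqrt{277 - 1523} = \sqrt{-1246} = i \sqrt{1246} \approx 35.299 i$)
$n - -3372 = i \sqrt{1246} - -3372 = i \sqrt{1246} + 3372 = 3372 + i \sqrt{1246}$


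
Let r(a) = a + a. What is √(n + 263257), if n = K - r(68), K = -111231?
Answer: √151890 ≈ 389.73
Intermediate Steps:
r(a) = 2*a
n = -111367 (n = -111231 - 2*68 = -111231 - 1*136 = -111231 - 136 = -111367)
√(n + 263257) = √(-111367 + 263257) = √151890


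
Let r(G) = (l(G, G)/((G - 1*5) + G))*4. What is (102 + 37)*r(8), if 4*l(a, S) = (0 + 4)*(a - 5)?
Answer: 1668/11 ≈ 151.64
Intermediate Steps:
l(a, S) = -5 + a (l(a, S) = ((0 + 4)*(a - 5))/4 = (4*(-5 + a))/4 = (-20 + 4*a)/4 = -5 + a)
r(G) = 4*(-5 + G)/(-5 + 2*G) (r(G) = ((-5 + G)/((G - 1*5) + G))*4 = ((-5 + G)/((G - 5) + G))*4 = ((-5 + G)/((-5 + G) + G))*4 = ((-5 + G)/(-5 + 2*G))*4 = 4*(-5 + G)/(-5 + 2*G))
(102 + 37)*r(8) = (102 + 37)*(4*(-5 + 8)/(-5 + 2*8)) = 139*(4*3/(-5 + 16)) = 139*(4*3/11) = 139*(4*(1/11)*3) = 139*(12/11) = 1668/11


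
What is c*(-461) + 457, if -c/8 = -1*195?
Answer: -718703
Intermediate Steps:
c = 1560 (c = -(-8)*195 = -8*(-195) = 1560)
c*(-461) + 457 = 1560*(-461) + 457 = -719160 + 457 = -718703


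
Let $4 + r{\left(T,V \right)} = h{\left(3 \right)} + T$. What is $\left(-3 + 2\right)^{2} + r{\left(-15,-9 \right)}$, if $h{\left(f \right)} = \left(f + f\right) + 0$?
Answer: $-12$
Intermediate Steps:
$h{\left(f \right)} = 2 f$ ($h{\left(f \right)} = 2 f + 0 = 2 f$)
$r{\left(T,V \right)} = 2 + T$ ($r{\left(T,V \right)} = -4 + \left(2 \cdot 3 + T\right) = -4 + \left(6 + T\right) = 2 + T$)
$\left(-3 + 2\right)^{2} + r{\left(-15,-9 \right)} = \left(-3 + 2\right)^{2} + \left(2 - 15\right) = \left(-1\right)^{2} - 13 = 1 - 13 = -12$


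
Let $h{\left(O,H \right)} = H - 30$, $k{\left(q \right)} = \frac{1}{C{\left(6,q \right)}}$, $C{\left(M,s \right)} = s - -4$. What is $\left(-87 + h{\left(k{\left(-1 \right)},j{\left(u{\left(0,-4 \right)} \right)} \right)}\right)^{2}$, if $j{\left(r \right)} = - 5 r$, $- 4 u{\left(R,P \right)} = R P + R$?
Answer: $13689$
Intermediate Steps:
$u{\left(R,P \right)} = - \frac{R}{4} - \frac{P R}{4}$ ($u{\left(R,P \right)} = - \frac{R P + R}{4} = - \frac{P R + R}{4} = - \frac{R + P R}{4} = - \frac{R}{4} - \frac{P R}{4}$)
$C{\left(M,s \right)} = 4 + s$ ($C{\left(M,s \right)} = s + 4 = 4 + s$)
$k{\left(q \right)} = \frac{1}{4 + q}$
$h{\left(O,H \right)} = -30 + H$ ($h{\left(O,H \right)} = H - 30 = -30 + H$)
$\left(-87 + h{\left(k{\left(-1 \right)},j{\left(u{\left(0,-4 \right)} \right)} \right)}\right)^{2} = \left(-87 - \left(30 + 5 \left(\left(- \frac{1}{4}\right) 0 \left(1 - 4\right)\right)\right)\right)^{2} = \left(-87 - \left(30 + 5 \left(\left(- \frac{1}{4}\right) 0 \left(-3\right)\right)\right)\right)^{2} = \left(-87 - 30\right)^{2} = \left(-117\right)^{2} = 13689$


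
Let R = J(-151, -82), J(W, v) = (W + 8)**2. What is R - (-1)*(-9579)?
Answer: 10870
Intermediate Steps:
J(W, v) = (8 + W)**2
R = 20449 (R = (8 - 151)**2 = (-143)**2 = 20449)
R - (-1)*(-9579) = 20449 - (-1)*(-9579) = 20449 - 1*9579 = 20449 - 9579 = 10870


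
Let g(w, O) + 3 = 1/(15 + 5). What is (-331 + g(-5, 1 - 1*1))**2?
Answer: 44609041/400 ≈ 1.1152e+5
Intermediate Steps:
g(w, O) = -59/20 (g(w, O) = -3 + 1/(15 + 5) = -3 + 1/20 = -59/20)
(-331 + g(-5, 1 - 1*1))**2 = (-331 - 59/20)**2 = (-6679/20)**2 = 44609041/400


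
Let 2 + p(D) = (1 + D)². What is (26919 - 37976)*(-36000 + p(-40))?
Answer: 381256417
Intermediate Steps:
p(D) = -2 + (1 + D)²
(26919 - 37976)*(-36000 + p(-40)) = (26919 - 37976)*(-36000 + (-2 + (1 - 40)²)) = -11057*(-36000 + (-2 + (-39)²)) = -11057*(-36000 + (-2 + 1521)) = -11057*(-36000 + 1519) = -11057*(-34481) = 381256417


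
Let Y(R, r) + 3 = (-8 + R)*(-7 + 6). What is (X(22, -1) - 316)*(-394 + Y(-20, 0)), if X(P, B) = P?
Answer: 108486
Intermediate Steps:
Y(R, r) = 5 - R (Y(R, r) = -3 + (-8 + R)*(-7 + 6) = -3 + (-8 + R)*(-1) = -3 + (8 - R) = 5 - R)
(X(22, -1) - 316)*(-394 + Y(-20, 0)) = (22 - 316)*(-394 + (5 - 1*(-20))) = -294*(-394 + (5 + 20)) = -294*(-394 + 25) = -294*(-369) = 108486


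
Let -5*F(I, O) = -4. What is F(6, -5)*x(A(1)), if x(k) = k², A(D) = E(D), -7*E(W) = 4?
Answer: 64/245 ≈ 0.26122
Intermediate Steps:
E(W) = -4/7 (E(W) = -⅐*4 = -4/7)
A(D) = -4/7
F(I, O) = ⅘ (F(I, O) = -⅕*(-4) = ⅘)
F(6, -5)*x(A(1)) = 4*(-4/7)²/5 = (⅘)*(16/49) = 64/245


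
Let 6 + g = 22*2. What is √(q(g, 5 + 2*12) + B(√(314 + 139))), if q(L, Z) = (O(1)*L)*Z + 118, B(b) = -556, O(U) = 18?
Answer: √19398 ≈ 139.28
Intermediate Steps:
g = 38 (g = -6 + 22*2 = -6 + 44 = 38)
q(L, Z) = 118 + 18*L*Z (q(L, Z) = (18*L)*Z + 118 = 18*L*Z + 118 = 118 + 18*L*Z)
√(q(g, 5 + 2*12) + B(√(314 + 139))) = √((118 + 18*38*(5 + 2*12)) - 556) = √((118 + 18*38*(5 + 24)) - 556) = √((118 + 18*38*29) - 556) = √((118 + 19836) - 556) = √(19954 - 556) = √19398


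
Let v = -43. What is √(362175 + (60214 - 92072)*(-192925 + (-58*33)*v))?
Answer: √3524589709 ≈ 59368.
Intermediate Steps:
√(362175 + (60214 - 92072)*(-192925 + (-58*33)*v)) = √(362175 + (60214 - 92072)*(-192925 - 58*33*(-43))) = √(362175 - 31858*(-192925 - 1914*(-43))) = √(362175 - 31858*(-192925 + 82302)) = √(362175 - 31858*(-110623)) = √(362175 + 3524227534) = √3524589709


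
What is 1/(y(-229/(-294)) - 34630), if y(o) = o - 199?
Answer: -294/10239497 ≈ -2.8712e-5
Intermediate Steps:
y(o) = -199 + o
1/(y(-229/(-294)) - 34630) = 1/((-199 - 229/(-294)) - 34630) = 1/((-199 - 229*(-1/294)) - 34630) = 1/((-199 + 229/294) - 34630) = 1/(-58277/294 - 34630) = 1/(-10239497/294) = -294/10239497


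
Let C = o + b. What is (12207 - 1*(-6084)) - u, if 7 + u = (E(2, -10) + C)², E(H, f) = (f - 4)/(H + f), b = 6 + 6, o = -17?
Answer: 292599/16 ≈ 18287.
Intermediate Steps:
b = 12
C = -5 (C = -17 + 12 = -5)
E(H, f) = (-4 + f)/(H + f)
u = 57/16 (u = -7 + ((-4 - 10)/(2 - 10) - 5)² = -7 + (-14/(-8) - 5)² = -7 + (-⅛*(-14) - 5)² = -7 + (7/4 - 5)² = -7 + (-13/4)² = -7 + 169/16 = 57/16 ≈ 3.5625)
(12207 - 1*(-6084)) - u = (12207 - 1*(-6084)) - 1*57/16 = (12207 + 6084) - 57/16 = 18291 - 57/16 = 292599/16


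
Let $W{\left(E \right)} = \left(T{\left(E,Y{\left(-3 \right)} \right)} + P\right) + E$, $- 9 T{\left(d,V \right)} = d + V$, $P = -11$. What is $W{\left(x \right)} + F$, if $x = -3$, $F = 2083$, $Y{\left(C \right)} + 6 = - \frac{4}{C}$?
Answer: $\frac{55886}{27} \approx 2069.9$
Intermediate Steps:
$Y{\left(C \right)} = -6 - \frac{4}{C}$
$T{\left(d,V \right)} = - \frac{V}{9} - \frac{d}{9}$ ($T{\left(d,V \right)} = - \frac{d + V}{9} = - \frac{V + d}{9} = - \frac{V}{9} - \frac{d}{9}$)
$W{\left(E \right)} = - \frac{283}{27} + \frac{8 E}{9}$ ($W{\left(E \right)} = \left(\left(- \frac{-6 - \frac{4}{-3}}{9} - \frac{E}{9}\right) - 11\right) + E = \left(\left(- \frac{-6 - - \frac{4}{3}}{9} - \frac{E}{9}\right) - 11\right) + E = \left(\left(- \frac{-6 + \frac{4}{3}}{9} - \frac{E}{9}\right) - 11\right) + E = \left(\left(\left(- \frac{1}{9}\right) \left(- \frac{14}{3}\right) - \frac{E}{9}\right) - 11\right) + E = \left(\left(\frac{14}{27} - \frac{E}{9}\right) - 11\right) + E = \left(- \frac{283}{27} - \frac{E}{9}\right) + E = - \frac{283}{27} + \frac{8 E}{9}$)
$W{\left(x \right)} + F = \left(- \frac{283}{27} + \frac{8}{9} \left(-3\right)\right) + 2083 = \left(- \frac{283}{27} - \frac{8}{3}\right) + 2083 = - \frac{355}{27} + 2083 = \frac{55886}{27}$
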